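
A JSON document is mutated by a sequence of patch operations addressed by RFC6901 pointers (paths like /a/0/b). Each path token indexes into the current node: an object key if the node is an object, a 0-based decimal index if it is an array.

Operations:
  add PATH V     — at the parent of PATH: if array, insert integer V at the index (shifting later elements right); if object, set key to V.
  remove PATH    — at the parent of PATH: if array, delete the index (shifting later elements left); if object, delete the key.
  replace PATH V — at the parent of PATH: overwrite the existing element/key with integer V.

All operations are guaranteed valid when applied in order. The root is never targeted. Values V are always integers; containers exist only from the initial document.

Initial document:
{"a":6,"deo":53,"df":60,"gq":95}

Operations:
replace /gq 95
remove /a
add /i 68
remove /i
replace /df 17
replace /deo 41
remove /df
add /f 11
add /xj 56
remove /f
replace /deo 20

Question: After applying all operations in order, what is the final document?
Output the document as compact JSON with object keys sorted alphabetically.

After op 1 (replace /gq 95): {"a":6,"deo":53,"df":60,"gq":95}
After op 2 (remove /a): {"deo":53,"df":60,"gq":95}
After op 3 (add /i 68): {"deo":53,"df":60,"gq":95,"i":68}
After op 4 (remove /i): {"deo":53,"df":60,"gq":95}
After op 5 (replace /df 17): {"deo":53,"df":17,"gq":95}
After op 6 (replace /deo 41): {"deo":41,"df":17,"gq":95}
After op 7 (remove /df): {"deo":41,"gq":95}
After op 8 (add /f 11): {"deo":41,"f":11,"gq":95}
After op 9 (add /xj 56): {"deo":41,"f":11,"gq":95,"xj":56}
After op 10 (remove /f): {"deo":41,"gq":95,"xj":56}
After op 11 (replace /deo 20): {"deo":20,"gq":95,"xj":56}

Answer: {"deo":20,"gq":95,"xj":56}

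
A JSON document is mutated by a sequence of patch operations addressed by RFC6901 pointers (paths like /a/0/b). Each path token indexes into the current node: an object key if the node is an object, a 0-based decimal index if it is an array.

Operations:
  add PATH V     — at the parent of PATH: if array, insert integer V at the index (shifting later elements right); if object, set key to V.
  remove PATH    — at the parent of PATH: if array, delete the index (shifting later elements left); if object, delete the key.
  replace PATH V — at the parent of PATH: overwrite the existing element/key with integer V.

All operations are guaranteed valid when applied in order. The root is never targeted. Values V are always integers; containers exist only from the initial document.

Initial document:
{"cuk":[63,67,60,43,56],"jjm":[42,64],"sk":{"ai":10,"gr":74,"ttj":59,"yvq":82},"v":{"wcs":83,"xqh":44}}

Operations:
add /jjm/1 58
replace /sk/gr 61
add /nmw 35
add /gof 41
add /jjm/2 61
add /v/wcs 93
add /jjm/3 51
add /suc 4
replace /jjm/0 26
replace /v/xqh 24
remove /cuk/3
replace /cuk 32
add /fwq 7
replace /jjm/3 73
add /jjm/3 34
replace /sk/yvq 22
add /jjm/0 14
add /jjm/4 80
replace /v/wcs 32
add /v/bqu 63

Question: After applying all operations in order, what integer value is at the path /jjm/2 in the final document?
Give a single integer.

After op 1 (add /jjm/1 58): {"cuk":[63,67,60,43,56],"jjm":[42,58,64],"sk":{"ai":10,"gr":74,"ttj":59,"yvq":82},"v":{"wcs":83,"xqh":44}}
After op 2 (replace /sk/gr 61): {"cuk":[63,67,60,43,56],"jjm":[42,58,64],"sk":{"ai":10,"gr":61,"ttj":59,"yvq":82},"v":{"wcs":83,"xqh":44}}
After op 3 (add /nmw 35): {"cuk":[63,67,60,43,56],"jjm":[42,58,64],"nmw":35,"sk":{"ai":10,"gr":61,"ttj":59,"yvq":82},"v":{"wcs":83,"xqh":44}}
After op 4 (add /gof 41): {"cuk":[63,67,60,43,56],"gof":41,"jjm":[42,58,64],"nmw":35,"sk":{"ai":10,"gr":61,"ttj":59,"yvq":82},"v":{"wcs":83,"xqh":44}}
After op 5 (add /jjm/2 61): {"cuk":[63,67,60,43,56],"gof":41,"jjm":[42,58,61,64],"nmw":35,"sk":{"ai":10,"gr":61,"ttj":59,"yvq":82},"v":{"wcs":83,"xqh":44}}
After op 6 (add /v/wcs 93): {"cuk":[63,67,60,43,56],"gof":41,"jjm":[42,58,61,64],"nmw":35,"sk":{"ai":10,"gr":61,"ttj":59,"yvq":82},"v":{"wcs":93,"xqh":44}}
After op 7 (add /jjm/3 51): {"cuk":[63,67,60,43,56],"gof":41,"jjm":[42,58,61,51,64],"nmw":35,"sk":{"ai":10,"gr":61,"ttj":59,"yvq":82},"v":{"wcs":93,"xqh":44}}
After op 8 (add /suc 4): {"cuk":[63,67,60,43,56],"gof":41,"jjm":[42,58,61,51,64],"nmw":35,"sk":{"ai":10,"gr":61,"ttj":59,"yvq":82},"suc":4,"v":{"wcs":93,"xqh":44}}
After op 9 (replace /jjm/0 26): {"cuk":[63,67,60,43,56],"gof":41,"jjm":[26,58,61,51,64],"nmw":35,"sk":{"ai":10,"gr":61,"ttj":59,"yvq":82},"suc":4,"v":{"wcs":93,"xqh":44}}
After op 10 (replace /v/xqh 24): {"cuk":[63,67,60,43,56],"gof":41,"jjm":[26,58,61,51,64],"nmw":35,"sk":{"ai":10,"gr":61,"ttj":59,"yvq":82},"suc":4,"v":{"wcs":93,"xqh":24}}
After op 11 (remove /cuk/3): {"cuk":[63,67,60,56],"gof":41,"jjm":[26,58,61,51,64],"nmw":35,"sk":{"ai":10,"gr":61,"ttj":59,"yvq":82},"suc":4,"v":{"wcs":93,"xqh":24}}
After op 12 (replace /cuk 32): {"cuk":32,"gof":41,"jjm":[26,58,61,51,64],"nmw":35,"sk":{"ai":10,"gr":61,"ttj":59,"yvq":82},"suc":4,"v":{"wcs":93,"xqh":24}}
After op 13 (add /fwq 7): {"cuk":32,"fwq":7,"gof":41,"jjm":[26,58,61,51,64],"nmw":35,"sk":{"ai":10,"gr":61,"ttj":59,"yvq":82},"suc":4,"v":{"wcs":93,"xqh":24}}
After op 14 (replace /jjm/3 73): {"cuk":32,"fwq":7,"gof":41,"jjm":[26,58,61,73,64],"nmw":35,"sk":{"ai":10,"gr":61,"ttj":59,"yvq":82},"suc":4,"v":{"wcs":93,"xqh":24}}
After op 15 (add /jjm/3 34): {"cuk":32,"fwq":7,"gof":41,"jjm":[26,58,61,34,73,64],"nmw":35,"sk":{"ai":10,"gr":61,"ttj":59,"yvq":82},"suc":4,"v":{"wcs":93,"xqh":24}}
After op 16 (replace /sk/yvq 22): {"cuk":32,"fwq":7,"gof":41,"jjm":[26,58,61,34,73,64],"nmw":35,"sk":{"ai":10,"gr":61,"ttj":59,"yvq":22},"suc":4,"v":{"wcs":93,"xqh":24}}
After op 17 (add /jjm/0 14): {"cuk":32,"fwq":7,"gof":41,"jjm":[14,26,58,61,34,73,64],"nmw":35,"sk":{"ai":10,"gr":61,"ttj":59,"yvq":22},"suc":4,"v":{"wcs":93,"xqh":24}}
After op 18 (add /jjm/4 80): {"cuk":32,"fwq":7,"gof":41,"jjm":[14,26,58,61,80,34,73,64],"nmw":35,"sk":{"ai":10,"gr":61,"ttj":59,"yvq":22},"suc":4,"v":{"wcs":93,"xqh":24}}
After op 19 (replace /v/wcs 32): {"cuk":32,"fwq":7,"gof":41,"jjm":[14,26,58,61,80,34,73,64],"nmw":35,"sk":{"ai":10,"gr":61,"ttj":59,"yvq":22},"suc":4,"v":{"wcs":32,"xqh":24}}
After op 20 (add /v/bqu 63): {"cuk":32,"fwq":7,"gof":41,"jjm":[14,26,58,61,80,34,73,64],"nmw":35,"sk":{"ai":10,"gr":61,"ttj":59,"yvq":22},"suc":4,"v":{"bqu":63,"wcs":32,"xqh":24}}
Value at /jjm/2: 58

Answer: 58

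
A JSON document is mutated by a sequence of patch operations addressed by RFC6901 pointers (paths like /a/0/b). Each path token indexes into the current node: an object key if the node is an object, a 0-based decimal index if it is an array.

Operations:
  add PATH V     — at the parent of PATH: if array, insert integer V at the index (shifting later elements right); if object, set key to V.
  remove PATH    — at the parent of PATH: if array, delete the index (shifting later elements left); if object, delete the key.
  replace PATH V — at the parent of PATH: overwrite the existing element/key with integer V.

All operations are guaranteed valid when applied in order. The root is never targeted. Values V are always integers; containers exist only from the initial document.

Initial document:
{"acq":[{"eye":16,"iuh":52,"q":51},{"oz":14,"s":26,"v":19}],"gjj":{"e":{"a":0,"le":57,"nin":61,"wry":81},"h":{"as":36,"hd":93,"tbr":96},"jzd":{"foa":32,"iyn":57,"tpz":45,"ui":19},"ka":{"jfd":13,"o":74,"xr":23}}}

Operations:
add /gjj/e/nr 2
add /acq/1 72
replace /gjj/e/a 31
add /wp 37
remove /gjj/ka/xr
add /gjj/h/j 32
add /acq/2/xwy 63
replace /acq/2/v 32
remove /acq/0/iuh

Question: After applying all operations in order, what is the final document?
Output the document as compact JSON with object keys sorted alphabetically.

After op 1 (add /gjj/e/nr 2): {"acq":[{"eye":16,"iuh":52,"q":51},{"oz":14,"s":26,"v":19}],"gjj":{"e":{"a":0,"le":57,"nin":61,"nr":2,"wry":81},"h":{"as":36,"hd":93,"tbr":96},"jzd":{"foa":32,"iyn":57,"tpz":45,"ui":19},"ka":{"jfd":13,"o":74,"xr":23}}}
After op 2 (add /acq/1 72): {"acq":[{"eye":16,"iuh":52,"q":51},72,{"oz":14,"s":26,"v":19}],"gjj":{"e":{"a":0,"le":57,"nin":61,"nr":2,"wry":81},"h":{"as":36,"hd":93,"tbr":96},"jzd":{"foa":32,"iyn":57,"tpz":45,"ui":19},"ka":{"jfd":13,"o":74,"xr":23}}}
After op 3 (replace /gjj/e/a 31): {"acq":[{"eye":16,"iuh":52,"q":51},72,{"oz":14,"s":26,"v":19}],"gjj":{"e":{"a":31,"le":57,"nin":61,"nr":2,"wry":81},"h":{"as":36,"hd":93,"tbr":96},"jzd":{"foa":32,"iyn":57,"tpz":45,"ui":19},"ka":{"jfd":13,"o":74,"xr":23}}}
After op 4 (add /wp 37): {"acq":[{"eye":16,"iuh":52,"q":51},72,{"oz":14,"s":26,"v":19}],"gjj":{"e":{"a":31,"le":57,"nin":61,"nr":2,"wry":81},"h":{"as":36,"hd":93,"tbr":96},"jzd":{"foa":32,"iyn":57,"tpz":45,"ui":19},"ka":{"jfd":13,"o":74,"xr":23}},"wp":37}
After op 5 (remove /gjj/ka/xr): {"acq":[{"eye":16,"iuh":52,"q":51},72,{"oz":14,"s":26,"v":19}],"gjj":{"e":{"a":31,"le":57,"nin":61,"nr":2,"wry":81},"h":{"as":36,"hd":93,"tbr":96},"jzd":{"foa":32,"iyn":57,"tpz":45,"ui":19},"ka":{"jfd":13,"o":74}},"wp":37}
After op 6 (add /gjj/h/j 32): {"acq":[{"eye":16,"iuh":52,"q":51},72,{"oz":14,"s":26,"v":19}],"gjj":{"e":{"a":31,"le":57,"nin":61,"nr":2,"wry":81},"h":{"as":36,"hd":93,"j":32,"tbr":96},"jzd":{"foa":32,"iyn":57,"tpz":45,"ui":19},"ka":{"jfd":13,"o":74}},"wp":37}
After op 7 (add /acq/2/xwy 63): {"acq":[{"eye":16,"iuh":52,"q":51},72,{"oz":14,"s":26,"v":19,"xwy":63}],"gjj":{"e":{"a":31,"le":57,"nin":61,"nr":2,"wry":81},"h":{"as":36,"hd":93,"j":32,"tbr":96},"jzd":{"foa":32,"iyn":57,"tpz":45,"ui":19},"ka":{"jfd":13,"o":74}},"wp":37}
After op 8 (replace /acq/2/v 32): {"acq":[{"eye":16,"iuh":52,"q":51},72,{"oz":14,"s":26,"v":32,"xwy":63}],"gjj":{"e":{"a":31,"le":57,"nin":61,"nr":2,"wry":81},"h":{"as":36,"hd":93,"j":32,"tbr":96},"jzd":{"foa":32,"iyn":57,"tpz":45,"ui":19},"ka":{"jfd":13,"o":74}},"wp":37}
After op 9 (remove /acq/0/iuh): {"acq":[{"eye":16,"q":51},72,{"oz":14,"s":26,"v":32,"xwy":63}],"gjj":{"e":{"a":31,"le":57,"nin":61,"nr":2,"wry":81},"h":{"as":36,"hd":93,"j":32,"tbr":96},"jzd":{"foa":32,"iyn":57,"tpz":45,"ui":19},"ka":{"jfd":13,"o":74}},"wp":37}

Answer: {"acq":[{"eye":16,"q":51},72,{"oz":14,"s":26,"v":32,"xwy":63}],"gjj":{"e":{"a":31,"le":57,"nin":61,"nr":2,"wry":81},"h":{"as":36,"hd":93,"j":32,"tbr":96},"jzd":{"foa":32,"iyn":57,"tpz":45,"ui":19},"ka":{"jfd":13,"o":74}},"wp":37}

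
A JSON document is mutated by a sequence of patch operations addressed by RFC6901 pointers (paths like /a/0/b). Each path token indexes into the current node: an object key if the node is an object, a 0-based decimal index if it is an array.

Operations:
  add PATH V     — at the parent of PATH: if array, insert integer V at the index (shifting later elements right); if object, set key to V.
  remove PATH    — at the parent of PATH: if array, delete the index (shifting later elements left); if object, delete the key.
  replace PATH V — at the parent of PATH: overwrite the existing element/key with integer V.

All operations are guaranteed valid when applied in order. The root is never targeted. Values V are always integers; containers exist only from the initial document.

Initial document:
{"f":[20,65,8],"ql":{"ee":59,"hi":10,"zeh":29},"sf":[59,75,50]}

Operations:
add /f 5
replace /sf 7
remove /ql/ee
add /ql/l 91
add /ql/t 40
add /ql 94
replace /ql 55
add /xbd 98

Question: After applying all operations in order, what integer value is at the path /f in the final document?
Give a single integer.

Answer: 5

Derivation:
After op 1 (add /f 5): {"f":5,"ql":{"ee":59,"hi":10,"zeh":29},"sf":[59,75,50]}
After op 2 (replace /sf 7): {"f":5,"ql":{"ee":59,"hi":10,"zeh":29},"sf":7}
After op 3 (remove /ql/ee): {"f":5,"ql":{"hi":10,"zeh":29},"sf":7}
After op 4 (add /ql/l 91): {"f":5,"ql":{"hi":10,"l":91,"zeh":29},"sf":7}
After op 5 (add /ql/t 40): {"f":5,"ql":{"hi":10,"l":91,"t":40,"zeh":29},"sf":7}
After op 6 (add /ql 94): {"f":5,"ql":94,"sf":7}
After op 7 (replace /ql 55): {"f":5,"ql":55,"sf":7}
After op 8 (add /xbd 98): {"f":5,"ql":55,"sf":7,"xbd":98}
Value at /f: 5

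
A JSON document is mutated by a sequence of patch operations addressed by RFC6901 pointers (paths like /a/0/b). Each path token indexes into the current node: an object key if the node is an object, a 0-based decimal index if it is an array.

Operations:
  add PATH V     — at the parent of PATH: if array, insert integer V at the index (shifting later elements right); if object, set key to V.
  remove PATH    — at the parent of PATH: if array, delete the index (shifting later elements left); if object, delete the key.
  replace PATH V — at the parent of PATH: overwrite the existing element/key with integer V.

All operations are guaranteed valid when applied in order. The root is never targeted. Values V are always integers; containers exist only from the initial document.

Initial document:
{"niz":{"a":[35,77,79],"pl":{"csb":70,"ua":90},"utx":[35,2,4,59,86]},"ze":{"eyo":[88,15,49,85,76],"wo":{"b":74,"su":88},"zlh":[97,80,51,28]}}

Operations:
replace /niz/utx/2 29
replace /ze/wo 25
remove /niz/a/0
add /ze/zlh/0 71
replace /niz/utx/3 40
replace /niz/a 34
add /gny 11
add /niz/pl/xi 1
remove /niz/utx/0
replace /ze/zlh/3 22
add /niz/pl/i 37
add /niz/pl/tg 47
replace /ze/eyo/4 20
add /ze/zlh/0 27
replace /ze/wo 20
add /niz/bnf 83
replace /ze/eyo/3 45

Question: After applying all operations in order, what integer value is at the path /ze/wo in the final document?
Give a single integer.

Answer: 20

Derivation:
After op 1 (replace /niz/utx/2 29): {"niz":{"a":[35,77,79],"pl":{"csb":70,"ua":90},"utx":[35,2,29,59,86]},"ze":{"eyo":[88,15,49,85,76],"wo":{"b":74,"su":88},"zlh":[97,80,51,28]}}
After op 2 (replace /ze/wo 25): {"niz":{"a":[35,77,79],"pl":{"csb":70,"ua":90},"utx":[35,2,29,59,86]},"ze":{"eyo":[88,15,49,85,76],"wo":25,"zlh":[97,80,51,28]}}
After op 3 (remove /niz/a/0): {"niz":{"a":[77,79],"pl":{"csb":70,"ua":90},"utx":[35,2,29,59,86]},"ze":{"eyo":[88,15,49,85,76],"wo":25,"zlh":[97,80,51,28]}}
After op 4 (add /ze/zlh/0 71): {"niz":{"a":[77,79],"pl":{"csb":70,"ua":90},"utx":[35,2,29,59,86]},"ze":{"eyo":[88,15,49,85,76],"wo":25,"zlh":[71,97,80,51,28]}}
After op 5 (replace /niz/utx/3 40): {"niz":{"a":[77,79],"pl":{"csb":70,"ua":90},"utx":[35,2,29,40,86]},"ze":{"eyo":[88,15,49,85,76],"wo":25,"zlh":[71,97,80,51,28]}}
After op 6 (replace /niz/a 34): {"niz":{"a":34,"pl":{"csb":70,"ua":90},"utx":[35,2,29,40,86]},"ze":{"eyo":[88,15,49,85,76],"wo":25,"zlh":[71,97,80,51,28]}}
After op 7 (add /gny 11): {"gny":11,"niz":{"a":34,"pl":{"csb":70,"ua":90},"utx":[35,2,29,40,86]},"ze":{"eyo":[88,15,49,85,76],"wo":25,"zlh":[71,97,80,51,28]}}
After op 8 (add /niz/pl/xi 1): {"gny":11,"niz":{"a":34,"pl":{"csb":70,"ua":90,"xi":1},"utx":[35,2,29,40,86]},"ze":{"eyo":[88,15,49,85,76],"wo":25,"zlh":[71,97,80,51,28]}}
After op 9 (remove /niz/utx/0): {"gny":11,"niz":{"a":34,"pl":{"csb":70,"ua":90,"xi":1},"utx":[2,29,40,86]},"ze":{"eyo":[88,15,49,85,76],"wo":25,"zlh":[71,97,80,51,28]}}
After op 10 (replace /ze/zlh/3 22): {"gny":11,"niz":{"a":34,"pl":{"csb":70,"ua":90,"xi":1},"utx":[2,29,40,86]},"ze":{"eyo":[88,15,49,85,76],"wo":25,"zlh":[71,97,80,22,28]}}
After op 11 (add /niz/pl/i 37): {"gny":11,"niz":{"a":34,"pl":{"csb":70,"i":37,"ua":90,"xi":1},"utx":[2,29,40,86]},"ze":{"eyo":[88,15,49,85,76],"wo":25,"zlh":[71,97,80,22,28]}}
After op 12 (add /niz/pl/tg 47): {"gny":11,"niz":{"a":34,"pl":{"csb":70,"i":37,"tg":47,"ua":90,"xi":1},"utx":[2,29,40,86]},"ze":{"eyo":[88,15,49,85,76],"wo":25,"zlh":[71,97,80,22,28]}}
After op 13 (replace /ze/eyo/4 20): {"gny":11,"niz":{"a":34,"pl":{"csb":70,"i":37,"tg":47,"ua":90,"xi":1},"utx":[2,29,40,86]},"ze":{"eyo":[88,15,49,85,20],"wo":25,"zlh":[71,97,80,22,28]}}
After op 14 (add /ze/zlh/0 27): {"gny":11,"niz":{"a":34,"pl":{"csb":70,"i":37,"tg":47,"ua":90,"xi":1},"utx":[2,29,40,86]},"ze":{"eyo":[88,15,49,85,20],"wo":25,"zlh":[27,71,97,80,22,28]}}
After op 15 (replace /ze/wo 20): {"gny":11,"niz":{"a":34,"pl":{"csb":70,"i":37,"tg":47,"ua":90,"xi":1},"utx":[2,29,40,86]},"ze":{"eyo":[88,15,49,85,20],"wo":20,"zlh":[27,71,97,80,22,28]}}
After op 16 (add /niz/bnf 83): {"gny":11,"niz":{"a":34,"bnf":83,"pl":{"csb":70,"i":37,"tg":47,"ua":90,"xi":1},"utx":[2,29,40,86]},"ze":{"eyo":[88,15,49,85,20],"wo":20,"zlh":[27,71,97,80,22,28]}}
After op 17 (replace /ze/eyo/3 45): {"gny":11,"niz":{"a":34,"bnf":83,"pl":{"csb":70,"i":37,"tg":47,"ua":90,"xi":1},"utx":[2,29,40,86]},"ze":{"eyo":[88,15,49,45,20],"wo":20,"zlh":[27,71,97,80,22,28]}}
Value at /ze/wo: 20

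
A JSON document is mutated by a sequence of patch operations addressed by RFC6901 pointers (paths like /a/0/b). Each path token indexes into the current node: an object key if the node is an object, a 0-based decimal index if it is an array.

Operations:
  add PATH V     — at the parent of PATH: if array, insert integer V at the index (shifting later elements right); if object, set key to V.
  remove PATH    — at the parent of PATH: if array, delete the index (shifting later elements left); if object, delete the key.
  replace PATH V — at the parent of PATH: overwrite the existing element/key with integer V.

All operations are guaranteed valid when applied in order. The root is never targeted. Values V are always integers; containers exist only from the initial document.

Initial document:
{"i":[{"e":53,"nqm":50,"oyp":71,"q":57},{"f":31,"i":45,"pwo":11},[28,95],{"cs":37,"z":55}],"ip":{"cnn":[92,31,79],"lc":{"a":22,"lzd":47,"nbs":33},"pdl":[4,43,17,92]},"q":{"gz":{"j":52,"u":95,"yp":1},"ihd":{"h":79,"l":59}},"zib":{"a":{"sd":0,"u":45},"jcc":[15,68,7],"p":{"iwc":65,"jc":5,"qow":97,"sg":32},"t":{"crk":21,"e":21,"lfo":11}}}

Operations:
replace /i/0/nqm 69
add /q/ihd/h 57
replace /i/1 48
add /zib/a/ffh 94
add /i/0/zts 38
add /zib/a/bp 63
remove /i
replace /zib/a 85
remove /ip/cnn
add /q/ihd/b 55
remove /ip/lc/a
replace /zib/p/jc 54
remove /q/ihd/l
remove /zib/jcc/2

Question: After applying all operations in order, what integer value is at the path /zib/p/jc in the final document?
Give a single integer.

After op 1 (replace /i/0/nqm 69): {"i":[{"e":53,"nqm":69,"oyp":71,"q":57},{"f":31,"i":45,"pwo":11},[28,95],{"cs":37,"z":55}],"ip":{"cnn":[92,31,79],"lc":{"a":22,"lzd":47,"nbs":33},"pdl":[4,43,17,92]},"q":{"gz":{"j":52,"u":95,"yp":1},"ihd":{"h":79,"l":59}},"zib":{"a":{"sd":0,"u":45},"jcc":[15,68,7],"p":{"iwc":65,"jc":5,"qow":97,"sg":32},"t":{"crk":21,"e":21,"lfo":11}}}
After op 2 (add /q/ihd/h 57): {"i":[{"e":53,"nqm":69,"oyp":71,"q":57},{"f":31,"i":45,"pwo":11},[28,95],{"cs":37,"z":55}],"ip":{"cnn":[92,31,79],"lc":{"a":22,"lzd":47,"nbs":33},"pdl":[4,43,17,92]},"q":{"gz":{"j":52,"u":95,"yp":1},"ihd":{"h":57,"l":59}},"zib":{"a":{"sd":0,"u":45},"jcc":[15,68,7],"p":{"iwc":65,"jc":5,"qow":97,"sg":32},"t":{"crk":21,"e":21,"lfo":11}}}
After op 3 (replace /i/1 48): {"i":[{"e":53,"nqm":69,"oyp":71,"q":57},48,[28,95],{"cs":37,"z":55}],"ip":{"cnn":[92,31,79],"lc":{"a":22,"lzd":47,"nbs":33},"pdl":[4,43,17,92]},"q":{"gz":{"j":52,"u":95,"yp":1},"ihd":{"h":57,"l":59}},"zib":{"a":{"sd":0,"u":45},"jcc":[15,68,7],"p":{"iwc":65,"jc":5,"qow":97,"sg":32},"t":{"crk":21,"e":21,"lfo":11}}}
After op 4 (add /zib/a/ffh 94): {"i":[{"e":53,"nqm":69,"oyp":71,"q":57},48,[28,95],{"cs":37,"z":55}],"ip":{"cnn":[92,31,79],"lc":{"a":22,"lzd":47,"nbs":33},"pdl":[4,43,17,92]},"q":{"gz":{"j":52,"u":95,"yp":1},"ihd":{"h":57,"l":59}},"zib":{"a":{"ffh":94,"sd":0,"u":45},"jcc":[15,68,7],"p":{"iwc":65,"jc":5,"qow":97,"sg":32},"t":{"crk":21,"e":21,"lfo":11}}}
After op 5 (add /i/0/zts 38): {"i":[{"e":53,"nqm":69,"oyp":71,"q":57,"zts":38},48,[28,95],{"cs":37,"z":55}],"ip":{"cnn":[92,31,79],"lc":{"a":22,"lzd":47,"nbs":33},"pdl":[4,43,17,92]},"q":{"gz":{"j":52,"u":95,"yp":1},"ihd":{"h":57,"l":59}},"zib":{"a":{"ffh":94,"sd":0,"u":45},"jcc":[15,68,7],"p":{"iwc":65,"jc":5,"qow":97,"sg":32},"t":{"crk":21,"e":21,"lfo":11}}}
After op 6 (add /zib/a/bp 63): {"i":[{"e":53,"nqm":69,"oyp":71,"q":57,"zts":38},48,[28,95],{"cs":37,"z":55}],"ip":{"cnn":[92,31,79],"lc":{"a":22,"lzd":47,"nbs":33},"pdl":[4,43,17,92]},"q":{"gz":{"j":52,"u":95,"yp":1},"ihd":{"h":57,"l":59}},"zib":{"a":{"bp":63,"ffh":94,"sd":0,"u":45},"jcc":[15,68,7],"p":{"iwc":65,"jc":5,"qow":97,"sg":32},"t":{"crk":21,"e":21,"lfo":11}}}
After op 7 (remove /i): {"ip":{"cnn":[92,31,79],"lc":{"a":22,"lzd":47,"nbs":33},"pdl":[4,43,17,92]},"q":{"gz":{"j":52,"u":95,"yp":1},"ihd":{"h":57,"l":59}},"zib":{"a":{"bp":63,"ffh":94,"sd":0,"u":45},"jcc":[15,68,7],"p":{"iwc":65,"jc":5,"qow":97,"sg":32},"t":{"crk":21,"e":21,"lfo":11}}}
After op 8 (replace /zib/a 85): {"ip":{"cnn":[92,31,79],"lc":{"a":22,"lzd":47,"nbs":33},"pdl":[4,43,17,92]},"q":{"gz":{"j":52,"u":95,"yp":1},"ihd":{"h":57,"l":59}},"zib":{"a":85,"jcc":[15,68,7],"p":{"iwc":65,"jc":5,"qow":97,"sg":32},"t":{"crk":21,"e":21,"lfo":11}}}
After op 9 (remove /ip/cnn): {"ip":{"lc":{"a":22,"lzd":47,"nbs":33},"pdl":[4,43,17,92]},"q":{"gz":{"j":52,"u":95,"yp":1},"ihd":{"h":57,"l":59}},"zib":{"a":85,"jcc":[15,68,7],"p":{"iwc":65,"jc":5,"qow":97,"sg":32},"t":{"crk":21,"e":21,"lfo":11}}}
After op 10 (add /q/ihd/b 55): {"ip":{"lc":{"a":22,"lzd":47,"nbs":33},"pdl":[4,43,17,92]},"q":{"gz":{"j":52,"u":95,"yp":1},"ihd":{"b":55,"h":57,"l":59}},"zib":{"a":85,"jcc":[15,68,7],"p":{"iwc":65,"jc":5,"qow":97,"sg":32},"t":{"crk":21,"e":21,"lfo":11}}}
After op 11 (remove /ip/lc/a): {"ip":{"lc":{"lzd":47,"nbs":33},"pdl":[4,43,17,92]},"q":{"gz":{"j":52,"u":95,"yp":1},"ihd":{"b":55,"h":57,"l":59}},"zib":{"a":85,"jcc":[15,68,7],"p":{"iwc":65,"jc":5,"qow":97,"sg":32},"t":{"crk":21,"e":21,"lfo":11}}}
After op 12 (replace /zib/p/jc 54): {"ip":{"lc":{"lzd":47,"nbs":33},"pdl":[4,43,17,92]},"q":{"gz":{"j":52,"u":95,"yp":1},"ihd":{"b":55,"h":57,"l":59}},"zib":{"a":85,"jcc":[15,68,7],"p":{"iwc":65,"jc":54,"qow":97,"sg":32},"t":{"crk":21,"e":21,"lfo":11}}}
After op 13 (remove /q/ihd/l): {"ip":{"lc":{"lzd":47,"nbs":33},"pdl":[4,43,17,92]},"q":{"gz":{"j":52,"u":95,"yp":1},"ihd":{"b":55,"h":57}},"zib":{"a":85,"jcc":[15,68,7],"p":{"iwc":65,"jc":54,"qow":97,"sg":32},"t":{"crk":21,"e":21,"lfo":11}}}
After op 14 (remove /zib/jcc/2): {"ip":{"lc":{"lzd":47,"nbs":33},"pdl":[4,43,17,92]},"q":{"gz":{"j":52,"u":95,"yp":1},"ihd":{"b":55,"h":57}},"zib":{"a":85,"jcc":[15,68],"p":{"iwc":65,"jc":54,"qow":97,"sg":32},"t":{"crk":21,"e":21,"lfo":11}}}
Value at /zib/p/jc: 54

Answer: 54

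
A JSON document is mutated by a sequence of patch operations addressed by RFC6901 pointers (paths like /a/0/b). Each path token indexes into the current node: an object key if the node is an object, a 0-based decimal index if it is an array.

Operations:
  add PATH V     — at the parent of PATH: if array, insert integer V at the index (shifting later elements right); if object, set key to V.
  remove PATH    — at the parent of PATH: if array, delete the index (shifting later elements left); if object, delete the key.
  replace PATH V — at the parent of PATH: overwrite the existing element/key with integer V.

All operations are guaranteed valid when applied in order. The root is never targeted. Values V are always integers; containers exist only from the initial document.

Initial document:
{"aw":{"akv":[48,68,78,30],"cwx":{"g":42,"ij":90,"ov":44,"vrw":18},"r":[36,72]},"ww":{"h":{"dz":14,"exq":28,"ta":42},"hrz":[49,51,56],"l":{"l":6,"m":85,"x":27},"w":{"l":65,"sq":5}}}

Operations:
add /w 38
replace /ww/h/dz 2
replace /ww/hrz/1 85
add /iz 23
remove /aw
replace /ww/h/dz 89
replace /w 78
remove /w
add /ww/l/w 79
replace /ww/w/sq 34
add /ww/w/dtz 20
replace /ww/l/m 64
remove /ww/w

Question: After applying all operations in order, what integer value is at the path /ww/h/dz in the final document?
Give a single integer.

Answer: 89

Derivation:
After op 1 (add /w 38): {"aw":{"akv":[48,68,78,30],"cwx":{"g":42,"ij":90,"ov":44,"vrw":18},"r":[36,72]},"w":38,"ww":{"h":{"dz":14,"exq":28,"ta":42},"hrz":[49,51,56],"l":{"l":6,"m":85,"x":27},"w":{"l":65,"sq":5}}}
After op 2 (replace /ww/h/dz 2): {"aw":{"akv":[48,68,78,30],"cwx":{"g":42,"ij":90,"ov":44,"vrw":18},"r":[36,72]},"w":38,"ww":{"h":{"dz":2,"exq":28,"ta":42},"hrz":[49,51,56],"l":{"l":6,"m":85,"x":27},"w":{"l":65,"sq":5}}}
After op 3 (replace /ww/hrz/1 85): {"aw":{"akv":[48,68,78,30],"cwx":{"g":42,"ij":90,"ov":44,"vrw":18},"r":[36,72]},"w":38,"ww":{"h":{"dz":2,"exq":28,"ta":42},"hrz":[49,85,56],"l":{"l":6,"m":85,"x":27},"w":{"l":65,"sq":5}}}
After op 4 (add /iz 23): {"aw":{"akv":[48,68,78,30],"cwx":{"g":42,"ij":90,"ov":44,"vrw":18},"r":[36,72]},"iz":23,"w":38,"ww":{"h":{"dz":2,"exq":28,"ta":42},"hrz":[49,85,56],"l":{"l":6,"m":85,"x":27},"w":{"l":65,"sq":5}}}
After op 5 (remove /aw): {"iz":23,"w":38,"ww":{"h":{"dz":2,"exq":28,"ta":42},"hrz":[49,85,56],"l":{"l":6,"m":85,"x":27},"w":{"l":65,"sq":5}}}
After op 6 (replace /ww/h/dz 89): {"iz":23,"w":38,"ww":{"h":{"dz":89,"exq":28,"ta":42},"hrz":[49,85,56],"l":{"l":6,"m":85,"x":27},"w":{"l":65,"sq":5}}}
After op 7 (replace /w 78): {"iz":23,"w":78,"ww":{"h":{"dz":89,"exq":28,"ta":42},"hrz":[49,85,56],"l":{"l":6,"m":85,"x":27},"w":{"l":65,"sq":5}}}
After op 8 (remove /w): {"iz":23,"ww":{"h":{"dz":89,"exq":28,"ta":42},"hrz":[49,85,56],"l":{"l":6,"m":85,"x":27},"w":{"l":65,"sq":5}}}
After op 9 (add /ww/l/w 79): {"iz":23,"ww":{"h":{"dz":89,"exq":28,"ta":42},"hrz":[49,85,56],"l":{"l":6,"m":85,"w":79,"x":27},"w":{"l":65,"sq":5}}}
After op 10 (replace /ww/w/sq 34): {"iz":23,"ww":{"h":{"dz":89,"exq":28,"ta":42},"hrz":[49,85,56],"l":{"l":6,"m":85,"w":79,"x":27},"w":{"l":65,"sq":34}}}
After op 11 (add /ww/w/dtz 20): {"iz":23,"ww":{"h":{"dz":89,"exq":28,"ta":42},"hrz":[49,85,56],"l":{"l":6,"m":85,"w":79,"x":27},"w":{"dtz":20,"l":65,"sq":34}}}
After op 12 (replace /ww/l/m 64): {"iz":23,"ww":{"h":{"dz":89,"exq":28,"ta":42},"hrz":[49,85,56],"l":{"l":6,"m":64,"w":79,"x":27},"w":{"dtz":20,"l":65,"sq":34}}}
After op 13 (remove /ww/w): {"iz":23,"ww":{"h":{"dz":89,"exq":28,"ta":42},"hrz":[49,85,56],"l":{"l":6,"m":64,"w":79,"x":27}}}
Value at /ww/h/dz: 89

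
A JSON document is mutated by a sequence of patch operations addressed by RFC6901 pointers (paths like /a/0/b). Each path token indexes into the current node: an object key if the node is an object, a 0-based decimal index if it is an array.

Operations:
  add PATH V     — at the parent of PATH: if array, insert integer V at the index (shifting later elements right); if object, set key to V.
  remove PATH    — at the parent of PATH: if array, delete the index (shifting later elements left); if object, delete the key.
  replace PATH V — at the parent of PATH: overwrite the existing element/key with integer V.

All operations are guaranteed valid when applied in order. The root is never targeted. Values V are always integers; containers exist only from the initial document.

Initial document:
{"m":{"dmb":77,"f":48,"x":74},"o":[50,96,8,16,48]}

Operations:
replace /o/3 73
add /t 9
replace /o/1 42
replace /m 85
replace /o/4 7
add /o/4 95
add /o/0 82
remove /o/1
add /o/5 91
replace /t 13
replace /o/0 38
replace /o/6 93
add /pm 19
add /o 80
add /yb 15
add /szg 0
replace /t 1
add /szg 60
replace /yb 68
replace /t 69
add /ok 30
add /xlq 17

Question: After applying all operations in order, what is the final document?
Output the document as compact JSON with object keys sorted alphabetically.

After op 1 (replace /o/3 73): {"m":{"dmb":77,"f":48,"x":74},"o":[50,96,8,73,48]}
After op 2 (add /t 9): {"m":{"dmb":77,"f":48,"x":74},"o":[50,96,8,73,48],"t":9}
After op 3 (replace /o/1 42): {"m":{"dmb":77,"f":48,"x":74},"o":[50,42,8,73,48],"t":9}
After op 4 (replace /m 85): {"m":85,"o":[50,42,8,73,48],"t":9}
After op 5 (replace /o/4 7): {"m":85,"o":[50,42,8,73,7],"t":9}
After op 6 (add /o/4 95): {"m":85,"o":[50,42,8,73,95,7],"t":9}
After op 7 (add /o/0 82): {"m":85,"o":[82,50,42,8,73,95,7],"t":9}
After op 8 (remove /o/1): {"m":85,"o":[82,42,8,73,95,7],"t":9}
After op 9 (add /o/5 91): {"m":85,"o":[82,42,8,73,95,91,7],"t":9}
After op 10 (replace /t 13): {"m":85,"o":[82,42,8,73,95,91,7],"t":13}
After op 11 (replace /o/0 38): {"m":85,"o":[38,42,8,73,95,91,7],"t":13}
After op 12 (replace /o/6 93): {"m":85,"o":[38,42,8,73,95,91,93],"t":13}
After op 13 (add /pm 19): {"m":85,"o":[38,42,8,73,95,91,93],"pm":19,"t":13}
After op 14 (add /o 80): {"m":85,"o":80,"pm":19,"t":13}
After op 15 (add /yb 15): {"m":85,"o":80,"pm":19,"t":13,"yb":15}
After op 16 (add /szg 0): {"m":85,"o":80,"pm":19,"szg":0,"t":13,"yb":15}
After op 17 (replace /t 1): {"m":85,"o":80,"pm":19,"szg":0,"t":1,"yb":15}
After op 18 (add /szg 60): {"m":85,"o":80,"pm":19,"szg":60,"t":1,"yb":15}
After op 19 (replace /yb 68): {"m":85,"o":80,"pm":19,"szg":60,"t":1,"yb":68}
After op 20 (replace /t 69): {"m":85,"o":80,"pm":19,"szg":60,"t":69,"yb":68}
After op 21 (add /ok 30): {"m":85,"o":80,"ok":30,"pm":19,"szg":60,"t":69,"yb":68}
After op 22 (add /xlq 17): {"m":85,"o":80,"ok":30,"pm":19,"szg":60,"t":69,"xlq":17,"yb":68}

Answer: {"m":85,"o":80,"ok":30,"pm":19,"szg":60,"t":69,"xlq":17,"yb":68}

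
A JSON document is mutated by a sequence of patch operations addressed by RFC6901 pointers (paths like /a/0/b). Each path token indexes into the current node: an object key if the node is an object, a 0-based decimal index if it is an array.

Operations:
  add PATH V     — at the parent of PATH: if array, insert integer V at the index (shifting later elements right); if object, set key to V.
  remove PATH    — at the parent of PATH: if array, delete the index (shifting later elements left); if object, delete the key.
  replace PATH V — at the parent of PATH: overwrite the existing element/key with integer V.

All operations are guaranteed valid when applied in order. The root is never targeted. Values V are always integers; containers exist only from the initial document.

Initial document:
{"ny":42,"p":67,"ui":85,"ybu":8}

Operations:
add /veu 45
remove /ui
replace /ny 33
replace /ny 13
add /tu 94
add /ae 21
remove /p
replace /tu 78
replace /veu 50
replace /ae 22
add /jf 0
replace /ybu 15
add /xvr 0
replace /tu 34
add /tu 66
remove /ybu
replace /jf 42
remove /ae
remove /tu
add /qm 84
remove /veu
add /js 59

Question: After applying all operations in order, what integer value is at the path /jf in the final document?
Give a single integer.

Answer: 42

Derivation:
After op 1 (add /veu 45): {"ny":42,"p":67,"ui":85,"veu":45,"ybu":8}
After op 2 (remove /ui): {"ny":42,"p":67,"veu":45,"ybu":8}
After op 3 (replace /ny 33): {"ny":33,"p":67,"veu":45,"ybu":8}
After op 4 (replace /ny 13): {"ny":13,"p":67,"veu":45,"ybu":8}
After op 5 (add /tu 94): {"ny":13,"p":67,"tu":94,"veu":45,"ybu":8}
After op 6 (add /ae 21): {"ae":21,"ny":13,"p":67,"tu":94,"veu":45,"ybu":8}
After op 7 (remove /p): {"ae":21,"ny":13,"tu":94,"veu":45,"ybu":8}
After op 8 (replace /tu 78): {"ae":21,"ny":13,"tu":78,"veu":45,"ybu":8}
After op 9 (replace /veu 50): {"ae":21,"ny":13,"tu":78,"veu":50,"ybu":8}
After op 10 (replace /ae 22): {"ae":22,"ny":13,"tu":78,"veu":50,"ybu":8}
After op 11 (add /jf 0): {"ae":22,"jf":0,"ny":13,"tu":78,"veu":50,"ybu":8}
After op 12 (replace /ybu 15): {"ae":22,"jf":0,"ny":13,"tu":78,"veu":50,"ybu":15}
After op 13 (add /xvr 0): {"ae":22,"jf":0,"ny":13,"tu":78,"veu":50,"xvr":0,"ybu":15}
After op 14 (replace /tu 34): {"ae":22,"jf":0,"ny":13,"tu":34,"veu":50,"xvr":0,"ybu":15}
After op 15 (add /tu 66): {"ae":22,"jf":0,"ny":13,"tu":66,"veu":50,"xvr":0,"ybu":15}
After op 16 (remove /ybu): {"ae":22,"jf":0,"ny":13,"tu":66,"veu":50,"xvr":0}
After op 17 (replace /jf 42): {"ae":22,"jf":42,"ny":13,"tu":66,"veu":50,"xvr":0}
After op 18 (remove /ae): {"jf":42,"ny":13,"tu":66,"veu":50,"xvr":0}
After op 19 (remove /tu): {"jf":42,"ny":13,"veu":50,"xvr":0}
After op 20 (add /qm 84): {"jf":42,"ny":13,"qm":84,"veu":50,"xvr":0}
After op 21 (remove /veu): {"jf":42,"ny":13,"qm":84,"xvr":0}
After op 22 (add /js 59): {"jf":42,"js":59,"ny":13,"qm":84,"xvr":0}
Value at /jf: 42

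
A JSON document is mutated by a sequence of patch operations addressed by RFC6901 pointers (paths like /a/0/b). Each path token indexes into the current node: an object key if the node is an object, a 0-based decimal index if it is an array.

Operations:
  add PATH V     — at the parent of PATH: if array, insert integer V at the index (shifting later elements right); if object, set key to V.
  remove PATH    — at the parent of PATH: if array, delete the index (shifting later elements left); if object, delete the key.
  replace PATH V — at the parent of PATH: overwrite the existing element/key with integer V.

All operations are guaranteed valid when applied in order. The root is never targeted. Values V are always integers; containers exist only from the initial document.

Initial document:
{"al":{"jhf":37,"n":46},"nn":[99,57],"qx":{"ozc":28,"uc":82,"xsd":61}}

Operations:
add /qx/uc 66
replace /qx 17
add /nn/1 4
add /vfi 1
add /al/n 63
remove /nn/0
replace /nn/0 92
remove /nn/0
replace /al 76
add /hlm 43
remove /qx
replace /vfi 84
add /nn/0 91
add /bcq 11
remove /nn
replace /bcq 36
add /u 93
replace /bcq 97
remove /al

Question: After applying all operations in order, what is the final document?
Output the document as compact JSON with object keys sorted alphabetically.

Answer: {"bcq":97,"hlm":43,"u":93,"vfi":84}

Derivation:
After op 1 (add /qx/uc 66): {"al":{"jhf":37,"n":46},"nn":[99,57],"qx":{"ozc":28,"uc":66,"xsd":61}}
After op 2 (replace /qx 17): {"al":{"jhf":37,"n":46},"nn":[99,57],"qx":17}
After op 3 (add /nn/1 4): {"al":{"jhf":37,"n":46},"nn":[99,4,57],"qx":17}
After op 4 (add /vfi 1): {"al":{"jhf":37,"n":46},"nn":[99,4,57],"qx":17,"vfi":1}
After op 5 (add /al/n 63): {"al":{"jhf":37,"n":63},"nn":[99,4,57],"qx":17,"vfi":1}
After op 6 (remove /nn/0): {"al":{"jhf":37,"n":63},"nn":[4,57],"qx":17,"vfi":1}
After op 7 (replace /nn/0 92): {"al":{"jhf":37,"n":63},"nn":[92,57],"qx":17,"vfi":1}
After op 8 (remove /nn/0): {"al":{"jhf":37,"n":63},"nn":[57],"qx":17,"vfi":1}
After op 9 (replace /al 76): {"al":76,"nn":[57],"qx":17,"vfi":1}
After op 10 (add /hlm 43): {"al":76,"hlm":43,"nn":[57],"qx":17,"vfi":1}
After op 11 (remove /qx): {"al":76,"hlm":43,"nn":[57],"vfi":1}
After op 12 (replace /vfi 84): {"al":76,"hlm":43,"nn":[57],"vfi":84}
After op 13 (add /nn/0 91): {"al":76,"hlm":43,"nn":[91,57],"vfi":84}
After op 14 (add /bcq 11): {"al":76,"bcq":11,"hlm":43,"nn":[91,57],"vfi":84}
After op 15 (remove /nn): {"al":76,"bcq":11,"hlm":43,"vfi":84}
After op 16 (replace /bcq 36): {"al":76,"bcq":36,"hlm":43,"vfi":84}
After op 17 (add /u 93): {"al":76,"bcq":36,"hlm":43,"u":93,"vfi":84}
After op 18 (replace /bcq 97): {"al":76,"bcq":97,"hlm":43,"u":93,"vfi":84}
After op 19 (remove /al): {"bcq":97,"hlm":43,"u":93,"vfi":84}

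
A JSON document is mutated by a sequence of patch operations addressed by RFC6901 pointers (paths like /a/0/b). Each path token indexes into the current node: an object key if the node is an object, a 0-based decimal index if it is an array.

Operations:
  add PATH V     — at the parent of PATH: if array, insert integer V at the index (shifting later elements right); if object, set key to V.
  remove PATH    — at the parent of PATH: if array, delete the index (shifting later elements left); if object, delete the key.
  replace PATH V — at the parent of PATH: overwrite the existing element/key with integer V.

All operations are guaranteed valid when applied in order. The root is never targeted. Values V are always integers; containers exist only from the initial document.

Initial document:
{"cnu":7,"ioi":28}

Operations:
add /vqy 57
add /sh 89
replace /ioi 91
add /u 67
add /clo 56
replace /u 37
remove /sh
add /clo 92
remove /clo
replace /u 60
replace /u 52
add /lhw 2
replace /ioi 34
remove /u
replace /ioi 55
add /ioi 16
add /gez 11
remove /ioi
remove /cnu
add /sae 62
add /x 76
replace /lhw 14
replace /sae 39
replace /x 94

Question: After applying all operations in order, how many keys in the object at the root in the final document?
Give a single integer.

After op 1 (add /vqy 57): {"cnu":7,"ioi":28,"vqy":57}
After op 2 (add /sh 89): {"cnu":7,"ioi":28,"sh":89,"vqy":57}
After op 3 (replace /ioi 91): {"cnu":7,"ioi":91,"sh":89,"vqy":57}
After op 4 (add /u 67): {"cnu":7,"ioi":91,"sh":89,"u":67,"vqy":57}
After op 5 (add /clo 56): {"clo":56,"cnu":7,"ioi":91,"sh":89,"u":67,"vqy":57}
After op 6 (replace /u 37): {"clo":56,"cnu":7,"ioi":91,"sh":89,"u":37,"vqy":57}
After op 7 (remove /sh): {"clo":56,"cnu":7,"ioi":91,"u":37,"vqy":57}
After op 8 (add /clo 92): {"clo":92,"cnu":7,"ioi":91,"u":37,"vqy":57}
After op 9 (remove /clo): {"cnu":7,"ioi":91,"u":37,"vqy":57}
After op 10 (replace /u 60): {"cnu":7,"ioi":91,"u":60,"vqy":57}
After op 11 (replace /u 52): {"cnu":7,"ioi":91,"u":52,"vqy":57}
After op 12 (add /lhw 2): {"cnu":7,"ioi":91,"lhw":2,"u":52,"vqy":57}
After op 13 (replace /ioi 34): {"cnu":7,"ioi":34,"lhw":2,"u":52,"vqy":57}
After op 14 (remove /u): {"cnu":7,"ioi":34,"lhw":2,"vqy":57}
After op 15 (replace /ioi 55): {"cnu":7,"ioi":55,"lhw":2,"vqy":57}
After op 16 (add /ioi 16): {"cnu":7,"ioi":16,"lhw":2,"vqy":57}
After op 17 (add /gez 11): {"cnu":7,"gez":11,"ioi":16,"lhw":2,"vqy":57}
After op 18 (remove /ioi): {"cnu":7,"gez":11,"lhw":2,"vqy":57}
After op 19 (remove /cnu): {"gez":11,"lhw":2,"vqy":57}
After op 20 (add /sae 62): {"gez":11,"lhw":2,"sae":62,"vqy":57}
After op 21 (add /x 76): {"gez":11,"lhw":2,"sae":62,"vqy":57,"x":76}
After op 22 (replace /lhw 14): {"gez":11,"lhw":14,"sae":62,"vqy":57,"x":76}
After op 23 (replace /sae 39): {"gez":11,"lhw":14,"sae":39,"vqy":57,"x":76}
After op 24 (replace /x 94): {"gez":11,"lhw":14,"sae":39,"vqy":57,"x":94}
Size at the root: 5

Answer: 5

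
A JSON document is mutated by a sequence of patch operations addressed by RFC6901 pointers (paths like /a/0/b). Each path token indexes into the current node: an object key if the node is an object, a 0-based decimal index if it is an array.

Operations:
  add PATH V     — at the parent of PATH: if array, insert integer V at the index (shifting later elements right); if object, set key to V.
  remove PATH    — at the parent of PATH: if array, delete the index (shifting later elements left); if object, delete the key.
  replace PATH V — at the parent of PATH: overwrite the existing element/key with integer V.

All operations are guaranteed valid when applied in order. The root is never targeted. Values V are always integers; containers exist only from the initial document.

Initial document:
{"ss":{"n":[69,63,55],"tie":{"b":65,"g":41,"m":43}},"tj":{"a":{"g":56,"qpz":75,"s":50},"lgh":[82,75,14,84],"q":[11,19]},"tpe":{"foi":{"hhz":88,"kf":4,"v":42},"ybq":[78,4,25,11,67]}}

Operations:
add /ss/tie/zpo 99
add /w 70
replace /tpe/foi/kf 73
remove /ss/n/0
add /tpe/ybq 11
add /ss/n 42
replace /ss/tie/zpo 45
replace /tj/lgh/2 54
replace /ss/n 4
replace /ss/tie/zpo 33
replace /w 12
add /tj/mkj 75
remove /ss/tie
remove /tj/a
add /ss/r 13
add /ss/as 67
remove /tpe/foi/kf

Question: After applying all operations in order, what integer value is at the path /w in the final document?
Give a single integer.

After op 1 (add /ss/tie/zpo 99): {"ss":{"n":[69,63,55],"tie":{"b":65,"g":41,"m":43,"zpo":99}},"tj":{"a":{"g":56,"qpz":75,"s":50},"lgh":[82,75,14,84],"q":[11,19]},"tpe":{"foi":{"hhz":88,"kf":4,"v":42},"ybq":[78,4,25,11,67]}}
After op 2 (add /w 70): {"ss":{"n":[69,63,55],"tie":{"b":65,"g":41,"m":43,"zpo":99}},"tj":{"a":{"g":56,"qpz":75,"s":50},"lgh":[82,75,14,84],"q":[11,19]},"tpe":{"foi":{"hhz":88,"kf":4,"v":42},"ybq":[78,4,25,11,67]},"w":70}
After op 3 (replace /tpe/foi/kf 73): {"ss":{"n":[69,63,55],"tie":{"b":65,"g":41,"m":43,"zpo":99}},"tj":{"a":{"g":56,"qpz":75,"s":50},"lgh":[82,75,14,84],"q":[11,19]},"tpe":{"foi":{"hhz":88,"kf":73,"v":42},"ybq":[78,4,25,11,67]},"w":70}
After op 4 (remove /ss/n/0): {"ss":{"n":[63,55],"tie":{"b":65,"g":41,"m":43,"zpo":99}},"tj":{"a":{"g":56,"qpz":75,"s":50},"lgh":[82,75,14,84],"q":[11,19]},"tpe":{"foi":{"hhz":88,"kf":73,"v":42},"ybq":[78,4,25,11,67]},"w":70}
After op 5 (add /tpe/ybq 11): {"ss":{"n":[63,55],"tie":{"b":65,"g":41,"m":43,"zpo":99}},"tj":{"a":{"g":56,"qpz":75,"s":50},"lgh":[82,75,14,84],"q":[11,19]},"tpe":{"foi":{"hhz":88,"kf":73,"v":42},"ybq":11},"w":70}
After op 6 (add /ss/n 42): {"ss":{"n":42,"tie":{"b":65,"g":41,"m":43,"zpo":99}},"tj":{"a":{"g":56,"qpz":75,"s":50},"lgh":[82,75,14,84],"q":[11,19]},"tpe":{"foi":{"hhz":88,"kf":73,"v":42},"ybq":11},"w":70}
After op 7 (replace /ss/tie/zpo 45): {"ss":{"n":42,"tie":{"b":65,"g":41,"m":43,"zpo":45}},"tj":{"a":{"g":56,"qpz":75,"s":50},"lgh":[82,75,14,84],"q":[11,19]},"tpe":{"foi":{"hhz":88,"kf":73,"v":42},"ybq":11},"w":70}
After op 8 (replace /tj/lgh/2 54): {"ss":{"n":42,"tie":{"b":65,"g":41,"m":43,"zpo":45}},"tj":{"a":{"g":56,"qpz":75,"s":50},"lgh":[82,75,54,84],"q":[11,19]},"tpe":{"foi":{"hhz":88,"kf":73,"v":42},"ybq":11},"w":70}
After op 9 (replace /ss/n 4): {"ss":{"n":4,"tie":{"b":65,"g":41,"m":43,"zpo":45}},"tj":{"a":{"g":56,"qpz":75,"s":50},"lgh":[82,75,54,84],"q":[11,19]},"tpe":{"foi":{"hhz":88,"kf":73,"v":42},"ybq":11},"w":70}
After op 10 (replace /ss/tie/zpo 33): {"ss":{"n":4,"tie":{"b":65,"g":41,"m":43,"zpo":33}},"tj":{"a":{"g":56,"qpz":75,"s":50},"lgh":[82,75,54,84],"q":[11,19]},"tpe":{"foi":{"hhz":88,"kf":73,"v":42},"ybq":11},"w":70}
After op 11 (replace /w 12): {"ss":{"n":4,"tie":{"b":65,"g":41,"m":43,"zpo":33}},"tj":{"a":{"g":56,"qpz":75,"s":50},"lgh":[82,75,54,84],"q":[11,19]},"tpe":{"foi":{"hhz":88,"kf":73,"v":42},"ybq":11},"w":12}
After op 12 (add /tj/mkj 75): {"ss":{"n":4,"tie":{"b":65,"g":41,"m":43,"zpo":33}},"tj":{"a":{"g":56,"qpz":75,"s":50},"lgh":[82,75,54,84],"mkj":75,"q":[11,19]},"tpe":{"foi":{"hhz":88,"kf":73,"v":42},"ybq":11},"w":12}
After op 13 (remove /ss/tie): {"ss":{"n":4},"tj":{"a":{"g":56,"qpz":75,"s":50},"lgh":[82,75,54,84],"mkj":75,"q":[11,19]},"tpe":{"foi":{"hhz":88,"kf":73,"v":42},"ybq":11},"w":12}
After op 14 (remove /tj/a): {"ss":{"n":4},"tj":{"lgh":[82,75,54,84],"mkj":75,"q":[11,19]},"tpe":{"foi":{"hhz":88,"kf":73,"v":42},"ybq":11},"w":12}
After op 15 (add /ss/r 13): {"ss":{"n":4,"r":13},"tj":{"lgh":[82,75,54,84],"mkj":75,"q":[11,19]},"tpe":{"foi":{"hhz":88,"kf":73,"v":42},"ybq":11},"w":12}
After op 16 (add /ss/as 67): {"ss":{"as":67,"n":4,"r":13},"tj":{"lgh":[82,75,54,84],"mkj":75,"q":[11,19]},"tpe":{"foi":{"hhz":88,"kf":73,"v":42},"ybq":11},"w":12}
After op 17 (remove /tpe/foi/kf): {"ss":{"as":67,"n":4,"r":13},"tj":{"lgh":[82,75,54,84],"mkj":75,"q":[11,19]},"tpe":{"foi":{"hhz":88,"v":42},"ybq":11},"w":12}
Value at /w: 12

Answer: 12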